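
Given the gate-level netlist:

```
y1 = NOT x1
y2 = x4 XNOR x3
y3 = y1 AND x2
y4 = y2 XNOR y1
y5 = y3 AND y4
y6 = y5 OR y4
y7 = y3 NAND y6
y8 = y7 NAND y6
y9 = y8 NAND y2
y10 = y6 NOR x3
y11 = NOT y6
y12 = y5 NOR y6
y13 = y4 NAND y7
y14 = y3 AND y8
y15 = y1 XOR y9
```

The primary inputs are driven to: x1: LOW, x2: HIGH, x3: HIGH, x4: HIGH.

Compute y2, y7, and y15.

y1 = NOT x1 = NOT LOW = HIGH
y2 = x4 XNOR x3 = HIGH XNOR HIGH = HIGH
y3 = y1 AND x2 = HIGH AND HIGH = HIGH
y4 = y2 XNOR y1 = HIGH XNOR HIGH = HIGH
y5 = y3 AND y4 = HIGH AND HIGH = HIGH
y6 = y5 OR y4 = HIGH OR HIGH = HIGH
y7 = y3 NAND y6 = HIGH NAND HIGH = LOW
y8 = y7 NAND y6 = LOW NAND HIGH = HIGH
y9 = y8 NAND y2 = HIGH NAND HIGH = LOW
y15 = y1 XOR y9 = HIGH XOR LOW = HIGH

y2 = HIGH, y7 = LOW, y15 = HIGH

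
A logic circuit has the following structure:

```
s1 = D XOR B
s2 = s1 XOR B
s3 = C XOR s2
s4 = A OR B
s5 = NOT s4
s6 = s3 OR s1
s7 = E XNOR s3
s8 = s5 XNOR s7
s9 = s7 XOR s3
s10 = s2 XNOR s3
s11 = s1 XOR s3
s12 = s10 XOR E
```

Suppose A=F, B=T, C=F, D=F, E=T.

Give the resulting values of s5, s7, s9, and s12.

s1 = D XOR B = F XOR T = T
s2 = s1 XOR B = T XOR T = F
s3 = C XOR s2 = F XOR F = F
s4 = A OR B = F OR T = T
s5 = NOT s4 = NOT T = F
s7 = E XNOR s3 = T XNOR F = F
s9 = s7 XOR s3 = F XOR F = F
s10 = s2 XNOR s3 = F XNOR F = T
s12 = s10 XOR E = T XOR T = F

s5 = F  s7 = F  s9 = F  s12 = F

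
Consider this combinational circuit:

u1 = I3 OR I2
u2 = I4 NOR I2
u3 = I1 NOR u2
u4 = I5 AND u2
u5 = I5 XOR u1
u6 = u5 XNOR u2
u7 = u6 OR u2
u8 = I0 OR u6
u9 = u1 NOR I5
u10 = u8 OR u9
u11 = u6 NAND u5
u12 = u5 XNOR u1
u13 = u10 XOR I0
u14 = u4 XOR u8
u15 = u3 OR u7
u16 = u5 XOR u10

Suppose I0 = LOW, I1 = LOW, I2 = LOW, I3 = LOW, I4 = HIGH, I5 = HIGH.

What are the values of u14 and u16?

u14 = LOW  u16 = HIGH

u1 = I3 OR I2 = LOW OR LOW = LOW
u2 = I4 NOR I2 = HIGH NOR LOW = LOW
u4 = I5 AND u2 = HIGH AND LOW = LOW
u5 = I5 XOR u1 = HIGH XOR LOW = HIGH
u6 = u5 XNOR u2 = HIGH XNOR LOW = LOW
u8 = I0 OR u6 = LOW OR LOW = LOW
u9 = u1 NOR I5 = LOW NOR HIGH = LOW
u10 = u8 OR u9 = LOW OR LOW = LOW
u14 = u4 XOR u8 = LOW XOR LOW = LOW
u16 = u5 XOR u10 = HIGH XOR LOW = HIGH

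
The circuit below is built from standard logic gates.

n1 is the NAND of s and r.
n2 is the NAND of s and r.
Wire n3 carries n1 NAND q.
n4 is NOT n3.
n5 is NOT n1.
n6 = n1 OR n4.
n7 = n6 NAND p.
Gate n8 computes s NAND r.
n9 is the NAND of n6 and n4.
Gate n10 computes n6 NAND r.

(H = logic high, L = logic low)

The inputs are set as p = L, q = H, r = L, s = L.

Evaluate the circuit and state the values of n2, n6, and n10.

n2 = H, n6 = H, n10 = H

n1 = s NAND r = L NAND L = H
n2 = s NAND r = L NAND L = H
n3 = n1 NAND q = H NAND H = L
n4 = NOT n3 = NOT L = H
n6 = n1 OR n4 = H OR H = H
n10 = n6 NAND r = H NAND L = H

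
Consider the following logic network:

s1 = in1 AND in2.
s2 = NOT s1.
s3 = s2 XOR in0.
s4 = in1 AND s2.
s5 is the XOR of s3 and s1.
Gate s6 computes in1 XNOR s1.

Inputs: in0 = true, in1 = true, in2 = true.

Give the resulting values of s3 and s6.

s3 = true  s6 = true

s1 = in1 AND in2 = true AND true = true
s2 = NOT s1 = NOT true = false
s3 = s2 XOR in0 = false XOR true = true
s6 = in1 XNOR s1 = true XNOR true = true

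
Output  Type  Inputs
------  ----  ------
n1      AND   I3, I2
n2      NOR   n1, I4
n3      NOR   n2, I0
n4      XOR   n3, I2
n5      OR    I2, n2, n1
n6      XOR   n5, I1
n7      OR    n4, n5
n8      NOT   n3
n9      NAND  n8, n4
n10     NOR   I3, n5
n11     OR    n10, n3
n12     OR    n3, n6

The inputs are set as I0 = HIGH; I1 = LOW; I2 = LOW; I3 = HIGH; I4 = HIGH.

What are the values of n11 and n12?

n11 = LOW; n12 = LOW

n1 = I3 AND I2 = HIGH AND LOW = LOW
n2 = n1 NOR I4 = LOW NOR HIGH = LOW
n3 = n2 NOR I0 = LOW NOR HIGH = LOW
n5 = I2 OR n2 OR n1 = LOW OR LOW OR LOW = LOW
n6 = n5 XOR I1 = LOW XOR LOW = LOW
n10 = I3 NOR n5 = HIGH NOR LOW = LOW
n11 = n10 OR n3 = LOW OR LOW = LOW
n12 = n3 OR n6 = LOW OR LOW = LOW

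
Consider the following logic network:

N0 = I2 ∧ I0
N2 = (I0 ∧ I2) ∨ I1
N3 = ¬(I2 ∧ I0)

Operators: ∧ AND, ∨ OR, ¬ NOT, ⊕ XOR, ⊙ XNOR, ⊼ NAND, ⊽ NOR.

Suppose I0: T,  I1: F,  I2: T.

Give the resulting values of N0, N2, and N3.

N0 = T; N2 = T; N3 = F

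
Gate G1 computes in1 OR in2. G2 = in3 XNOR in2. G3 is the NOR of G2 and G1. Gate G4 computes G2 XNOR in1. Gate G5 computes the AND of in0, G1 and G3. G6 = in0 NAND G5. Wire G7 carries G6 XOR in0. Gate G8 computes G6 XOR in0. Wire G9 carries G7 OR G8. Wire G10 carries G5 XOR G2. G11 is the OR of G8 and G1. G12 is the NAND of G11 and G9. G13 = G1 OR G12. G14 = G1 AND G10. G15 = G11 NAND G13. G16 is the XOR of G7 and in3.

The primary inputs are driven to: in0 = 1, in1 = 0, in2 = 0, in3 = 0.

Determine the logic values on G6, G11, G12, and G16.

G6 = 1; G11 = 0; G12 = 1; G16 = 0

G1 = in1 OR in2 = 0 OR 0 = 0
G2 = in3 XNOR in2 = 0 XNOR 0 = 1
G3 = G2 NOR G1 = 1 NOR 0 = 0
G5 = in0 AND G1 AND G3 = 1 AND 0 AND 0 = 0
G6 = in0 NAND G5 = 1 NAND 0 = 1
G7 = G6 XOR in0 = 1 XOR 1 = 0
G8 = G6 XOR in0 = 1 XOR 1 = 0
G9 = G7 OR G8 = 0 OR 0 = 0
G11 = G8 OR G1 = 0 OR 0 = 0
G12 = G11 NAND G9 = 0 NAND 0 = 1
G16 = G7 XOR in3 = 0 XOR 0 = 0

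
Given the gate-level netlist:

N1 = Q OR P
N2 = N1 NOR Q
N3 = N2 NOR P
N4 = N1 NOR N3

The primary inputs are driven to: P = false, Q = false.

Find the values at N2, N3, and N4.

N2 = true, N3 = false, N4 = true

N1 = Q OR P = false OR false = false
N2 = N1 NOR Q = false NOR false = true
N3 = N2 NOR P = true NOR false = false
N4 = N1 NOR N3 = false NOR false = true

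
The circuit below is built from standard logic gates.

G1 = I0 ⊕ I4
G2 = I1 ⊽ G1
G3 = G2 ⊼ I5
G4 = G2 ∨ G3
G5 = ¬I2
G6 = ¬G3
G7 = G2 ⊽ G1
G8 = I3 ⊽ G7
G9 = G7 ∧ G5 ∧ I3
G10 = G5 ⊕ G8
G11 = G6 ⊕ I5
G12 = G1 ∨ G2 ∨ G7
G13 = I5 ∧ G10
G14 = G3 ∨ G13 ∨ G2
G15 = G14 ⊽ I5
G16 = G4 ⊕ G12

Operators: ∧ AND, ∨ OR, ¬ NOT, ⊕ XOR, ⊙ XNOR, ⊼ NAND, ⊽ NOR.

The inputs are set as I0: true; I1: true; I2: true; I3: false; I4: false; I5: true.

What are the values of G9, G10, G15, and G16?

G1 = I0 XOR I4 = true XOR false = true
G2 = I1 NOR G1 = true NOR true = false
G3 = G2 NAND I5 = false NAND true = true
G4 = G2 OR G3 = false OR true = true
G5 = NOT I2 = NOT true = false
G7 = G2 NOR G1 = false NOR true = false
G8 = I3 NOR G7 = false NOR false = true
G9 = G7 AND G5 AND I3 = false AND false AND false = false
G10 = G5 XOR G8 = false XOR true = true
G12 = G1 OR G2 OR G7 = true OR false OR false = true
G13 = I5 AND G10 = true AND true = true
G14 = G3 OR G13 OR G2 = true OR true OR false = true
G15 = G14 NOR I5 = true NOR true = false
G16 = G4 XOR G12 = true XOR true = false

G9 = false, G10 = true, G15 = false, G16 = false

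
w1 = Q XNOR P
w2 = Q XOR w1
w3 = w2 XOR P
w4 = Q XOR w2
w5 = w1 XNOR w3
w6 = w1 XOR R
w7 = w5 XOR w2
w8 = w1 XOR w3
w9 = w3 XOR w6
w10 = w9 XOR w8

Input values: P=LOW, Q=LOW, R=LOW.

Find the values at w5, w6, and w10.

w5 = HIGH, w6 = HIGH, w10 = LOW

w1 = Q XNOR P = LOW XNOR LOW = HIGH
w2 = Q XOR w1 = LOW XOR HIGH = HIGH
w3 = w2 XOR P = HIGH XOR LOW = HIGH
w5 = w1 XNOR w3 = HIGH XNOR HIGH = HIGH
w6 = w1 XOR R = HIGH XOR LOW = HIGH
w8 = w1 XOR w3 = HIGH XOR HIGH = LOW
w9 = w3 XOR w6 = HIGH XOR HIGH = LOW
w10 = w9 XOR w8 = LOW XOR LOW = LOW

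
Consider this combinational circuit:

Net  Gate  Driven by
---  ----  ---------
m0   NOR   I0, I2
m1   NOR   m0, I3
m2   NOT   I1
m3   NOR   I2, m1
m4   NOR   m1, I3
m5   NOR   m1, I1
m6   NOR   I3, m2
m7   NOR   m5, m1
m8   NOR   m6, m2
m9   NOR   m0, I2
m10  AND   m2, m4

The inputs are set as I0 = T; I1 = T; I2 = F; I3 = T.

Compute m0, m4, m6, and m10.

m0 = I0 NOR I2 = T NOR F = F
m1 = m0 NOR I3 = F NOR T = F
m2 = NOT I1 = NOT T = F
m4 = m1 NOR I3 = F NOR T = F
m6 = I3 NOR m2 = T NOR F = F
m10 = m2 AND m4 = F AND F = F

m0 = F, m4 = F, m6 = F, m10 = F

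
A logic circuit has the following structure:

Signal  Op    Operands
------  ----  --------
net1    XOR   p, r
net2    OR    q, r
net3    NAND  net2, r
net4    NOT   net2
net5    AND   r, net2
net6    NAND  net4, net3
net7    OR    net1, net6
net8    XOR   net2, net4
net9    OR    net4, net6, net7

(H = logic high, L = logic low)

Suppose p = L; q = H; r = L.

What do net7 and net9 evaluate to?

net1 = p XOR r = L XOR L = L
net2 = q OR r = H OR L = H
net3 = net2 NAND r = H NAND L = H
net4 = NOT net2 = NOT H = L
net6 = net4 NAND net3 = L NAND H = H
net7 = net1 OR net6 = L OR H = H
net9 = net4 OR net6 OR net7 = L OR H OR H = H

net7 = H, net9 = H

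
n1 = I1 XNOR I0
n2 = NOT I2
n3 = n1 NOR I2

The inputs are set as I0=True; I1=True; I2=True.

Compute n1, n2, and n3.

n1 = I1 XNOR I0 = True XNOR True = True
n2 = NOT I2 = NOT True = False
n3 = n1 NOR I2 = True NOR True = False

n1 = True, n2 = False, n3 = False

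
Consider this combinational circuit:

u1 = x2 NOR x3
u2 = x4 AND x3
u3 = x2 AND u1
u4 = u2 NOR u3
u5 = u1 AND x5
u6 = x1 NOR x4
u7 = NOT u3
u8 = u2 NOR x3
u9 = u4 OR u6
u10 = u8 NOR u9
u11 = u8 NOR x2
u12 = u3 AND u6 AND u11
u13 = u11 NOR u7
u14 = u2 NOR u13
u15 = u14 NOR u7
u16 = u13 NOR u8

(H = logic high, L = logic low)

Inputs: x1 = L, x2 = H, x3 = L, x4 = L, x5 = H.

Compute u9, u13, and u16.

u1 = x2 NOR x3 = H NOR L = L
u2 = x4 AND x3 = L AND L = L
u3 = x2 AND u1 = H AND L = L
u4 = u2 NOR u3 = L NOR L = H
u6 = x1 NOR x4 = L NOR L = H
u7 = NOT u3 = NOT L = H
u8 = u2 NOR x3 = L NOR L = H
u9 = u4 OR u6 = H OR H = H
u11 = u8 NOR x2 = H NOR H = L
u13 = u11 NOR u7 = L NOR H = L
u16 = u13 NOR u8 = L NOR H = L

u9 = H  u13 = L  u16 = L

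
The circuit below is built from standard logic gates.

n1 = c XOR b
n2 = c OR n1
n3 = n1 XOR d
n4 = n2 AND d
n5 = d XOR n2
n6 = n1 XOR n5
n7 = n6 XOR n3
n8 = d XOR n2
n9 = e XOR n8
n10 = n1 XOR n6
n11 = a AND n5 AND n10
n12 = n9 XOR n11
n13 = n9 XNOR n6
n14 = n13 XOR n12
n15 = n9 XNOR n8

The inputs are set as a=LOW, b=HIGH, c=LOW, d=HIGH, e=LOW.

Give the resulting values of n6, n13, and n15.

n6 = HIGH, n13 = LOW, n15 = HIGH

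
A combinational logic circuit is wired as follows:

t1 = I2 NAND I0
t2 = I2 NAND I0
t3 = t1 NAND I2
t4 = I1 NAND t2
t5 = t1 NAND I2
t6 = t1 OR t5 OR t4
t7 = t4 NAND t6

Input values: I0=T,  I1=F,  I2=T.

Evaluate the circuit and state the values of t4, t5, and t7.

t1 = I2 NAND I0 = T NAND T = F
t2 = I2 NAND I0 = T NAND T = F
t4 = I1 NAND t2 = F NAND F = T
t5 = t1 NAND I2 = F NAND T = T
t6 = t1 OR t5 OR t4 = F OR T OR T = T
t7 = t4 NAND t6 = T NAND T = F

t4 = T, t5 = T, t7 = F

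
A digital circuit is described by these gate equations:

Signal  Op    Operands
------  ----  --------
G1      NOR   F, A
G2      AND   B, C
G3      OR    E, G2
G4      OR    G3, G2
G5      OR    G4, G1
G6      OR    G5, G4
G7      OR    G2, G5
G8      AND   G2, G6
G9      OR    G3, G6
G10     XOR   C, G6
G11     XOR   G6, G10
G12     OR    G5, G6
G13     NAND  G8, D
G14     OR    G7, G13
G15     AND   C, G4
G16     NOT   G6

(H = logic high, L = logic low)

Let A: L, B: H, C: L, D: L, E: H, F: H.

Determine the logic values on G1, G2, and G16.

G1 = F NOR A = H NOR L = L
G2 = B AND C = H AND L = L
G3 = E OR G2 = H OR L = H
G4 = G3 OR G2 = H OR L = H
G5 = G4 OR G1 = H OR L = H
G6 = G5 OR G4 = H OR H = H
G16 = NOT G6 = NOT H = L

G1 = L, G2 = L, G16 = L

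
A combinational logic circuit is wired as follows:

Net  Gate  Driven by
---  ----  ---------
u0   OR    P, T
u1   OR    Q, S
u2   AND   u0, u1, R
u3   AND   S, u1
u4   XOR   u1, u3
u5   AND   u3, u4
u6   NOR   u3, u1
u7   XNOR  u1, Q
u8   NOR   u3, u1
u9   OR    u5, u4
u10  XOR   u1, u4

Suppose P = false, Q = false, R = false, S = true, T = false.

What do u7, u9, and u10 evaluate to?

u1 = Q OR S = false OR true = true
u3 = S AND u1 = true AND true = true
u4 = u1 XOR u3 = true XOR true = false
u5 = u3 AND u4 = true AND false = false
u7 = u1 XNOR Q = true XNOR false = false
u9 = u5 OR u4 = false OR false = false
u10 = u1 XOR u4 = true XOR false = true

u7 = false; u9 = false; u10 = true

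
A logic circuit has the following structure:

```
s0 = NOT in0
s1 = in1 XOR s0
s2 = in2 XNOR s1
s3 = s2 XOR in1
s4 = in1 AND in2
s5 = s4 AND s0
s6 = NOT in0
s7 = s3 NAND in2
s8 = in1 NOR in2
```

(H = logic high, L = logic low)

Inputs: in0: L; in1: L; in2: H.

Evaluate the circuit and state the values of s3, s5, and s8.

s0 = NOT in0 = NOT L = H
s1 = in1 XOR s0 = L XOR H = H
s2 = in2 XNOR s1 = H XNOR H = H
s3 = s2 XOR in1 = H XOR L = H
s4 = in1 AND in2 = L AND H = L
s5 = s4 AND s0 = L AND H = L
s8 = in1 NOR in2 = L NOR H = L

s3 = H, s5 = L, s8 = L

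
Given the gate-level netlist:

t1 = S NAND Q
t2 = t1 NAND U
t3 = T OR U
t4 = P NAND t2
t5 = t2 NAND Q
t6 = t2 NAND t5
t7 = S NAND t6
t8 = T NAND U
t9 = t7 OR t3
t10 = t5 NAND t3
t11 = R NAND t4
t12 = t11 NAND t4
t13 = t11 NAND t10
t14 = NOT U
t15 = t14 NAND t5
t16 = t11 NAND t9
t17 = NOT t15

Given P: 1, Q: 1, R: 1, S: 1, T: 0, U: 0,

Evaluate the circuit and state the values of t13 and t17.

t1 = S NAND Q = 1 NAND 1 = 0
t2 = t1 NAND U = 0 NAND 0 = 1
t3 = T OR U = 0 OR 0 = 0
t4 = P NAND t2 = 1 NAND 1 = 0
t5 = t2 NAND Q = 1 NAND 1 = 0
t10 = t5 NAND t3 = 0 NAND 0 = 1
t11 = R NAND t4 = 1 NAND 0 = 1
t13 = t11 NAND t10 = 1 NAND 1 = 0
t14 = NOT U = NOT 0 = 1
t15 = t14 NAND t5 = 1 NAND 0 = 1
t17 = NOT t15 = NOT 1 = 0

t13 = 0; t17 = 0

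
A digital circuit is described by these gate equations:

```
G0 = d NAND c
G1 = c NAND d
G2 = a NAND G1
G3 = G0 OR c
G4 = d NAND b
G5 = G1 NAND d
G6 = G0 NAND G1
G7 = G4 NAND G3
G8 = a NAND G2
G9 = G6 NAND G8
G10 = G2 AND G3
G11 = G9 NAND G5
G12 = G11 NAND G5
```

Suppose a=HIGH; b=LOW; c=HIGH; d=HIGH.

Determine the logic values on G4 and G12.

G4 = HIGH  G12 = HIGH

G0 = d NAND c = HIGH NAND HIGH = LOW
G1 = c NAND d = HIGH NAND HIGH = LOW
G2 = a NAND G1 = HIGH NAND LOW = HIGH
G4 = d NAND b = HIGH NAND LOW = HIGH
G5 = G1 NAND d = LOW NAND HIGH = HIGH
G6 = G0 NAND G1 = LOW NAND LOW = HIGH
G8 = a NAND G2 = HIGH NAND HIGH = LOW
G9 = G6 NAND G8 = HIGH NAND LOW = HIGH
G11 = G9 NAND G5 = HIGH NAND HIGH = LOW
G12 = G11 NAND G5 = LOW NAND HIGH = HIGH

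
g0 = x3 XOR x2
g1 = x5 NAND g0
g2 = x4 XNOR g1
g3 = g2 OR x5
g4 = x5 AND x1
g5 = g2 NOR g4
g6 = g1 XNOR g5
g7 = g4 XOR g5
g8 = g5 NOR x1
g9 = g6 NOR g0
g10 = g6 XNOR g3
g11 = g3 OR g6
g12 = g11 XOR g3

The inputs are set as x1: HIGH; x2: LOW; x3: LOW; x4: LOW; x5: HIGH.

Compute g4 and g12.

g4 = HIGH, g12 = LOW

g0 = x3 XOR x2 = LOW XOR LOW = LOW
g1 = x5 NAND g0 = HIGH NAND LOW = HIGH
g2 = x4 XNOR g1 = LOW XNOR HIGH = LOW
g3 = g2 OR x5 = LOW OR HIGH = HIGH
g4 = x5 AND x1 = HIGH AND HIGH = HIGH
g5 = g2 NOR g4 = LOW NOR HIGH = LOW
g6 = g1 XNOR g5 = HIGH XNOR LOW = LOW
g11 = g3 OR g6 = HIGH OR LOW = HIGH
g12 = g11 XOR g3 = HIGH XOR HIGH = LOW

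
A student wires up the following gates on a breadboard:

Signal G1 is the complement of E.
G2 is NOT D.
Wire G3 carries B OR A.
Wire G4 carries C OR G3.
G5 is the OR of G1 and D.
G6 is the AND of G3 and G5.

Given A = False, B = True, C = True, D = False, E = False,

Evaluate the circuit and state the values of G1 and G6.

G1 = True, G6 = True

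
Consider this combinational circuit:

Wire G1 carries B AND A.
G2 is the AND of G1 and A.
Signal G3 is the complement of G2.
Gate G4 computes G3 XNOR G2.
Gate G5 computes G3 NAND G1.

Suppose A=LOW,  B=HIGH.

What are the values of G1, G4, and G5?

G1 = LOW, G4 = LOW, G5 = HIGH

G1 = B AND A = HIGH AND LOW = LOW
G2 = G1 AND A = LOW AND LOW = LOW
G3 = NOT G2 = NOT LOW = HIGH
G4 = G3 XNOR G2 = HIGH XNOR LOW = LOW
G5 = G3 NAND G1 = HIGH NAND LOW = HIGH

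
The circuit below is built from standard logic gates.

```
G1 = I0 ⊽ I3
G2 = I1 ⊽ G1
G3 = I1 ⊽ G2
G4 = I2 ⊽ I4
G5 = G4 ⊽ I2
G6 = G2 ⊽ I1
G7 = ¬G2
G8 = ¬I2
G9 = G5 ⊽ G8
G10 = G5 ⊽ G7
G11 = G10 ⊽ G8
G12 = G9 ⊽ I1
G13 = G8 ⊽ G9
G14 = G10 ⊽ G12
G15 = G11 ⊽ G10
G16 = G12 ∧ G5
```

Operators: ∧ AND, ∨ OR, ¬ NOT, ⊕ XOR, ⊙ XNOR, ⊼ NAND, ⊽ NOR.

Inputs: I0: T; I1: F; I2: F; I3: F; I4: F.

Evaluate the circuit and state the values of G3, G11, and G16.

G3 = F, G11 = F, G16 = F

G1 = I0 NOR I3 = T NOR F = F
G2 = I1 NOR G1 = F NOR F = T
G3 = I1 NOR G2 = F NOR T = F
G4 = I2 NOR I4 = F NOR F = T
G5 = G4 NOR I2 = T NOR F = F
G7 = NOT G2 = NOT T = F
G8 = NOT I2 = NOT F = T
G9 = G5 NOR G8 = F NOR T = F
G10 = G5 NOR G7 = F NOR F = T
G11 = G10 NOR G8 = T NOR T = F
G12 = G9 NOR I1 = F NOR F = T
G16 = G12 AND G5 = T AND F = F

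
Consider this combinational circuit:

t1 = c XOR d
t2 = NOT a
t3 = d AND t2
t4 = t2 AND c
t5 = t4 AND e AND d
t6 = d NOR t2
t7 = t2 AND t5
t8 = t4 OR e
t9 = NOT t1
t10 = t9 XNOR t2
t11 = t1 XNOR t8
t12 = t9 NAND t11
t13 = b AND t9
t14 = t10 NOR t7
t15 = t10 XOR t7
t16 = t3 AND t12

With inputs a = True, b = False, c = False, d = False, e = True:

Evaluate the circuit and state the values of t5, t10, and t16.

t1 = c XOR d = False XOR False = False
t2 = NOT a = NOT True = False
t3 = d AND t2 = False AND False = False
t4 = t2 AND c = False AND False = False
t5 = t4 AND e AND d = False AND True AND False = False
t8 = t4 OR e = False OR True = True
t9 = NOT t1 = NOT False = True
t10 = t9 XNOR t2 = True XNOR False = False
t11 = t1 XNOR t8 = False XNOR True = False
t12 = t9 NAND t11 = True NAND False = True
t16 = t3 AND t12 = False AND True = False

t5 = False; t10 = False; t16 = False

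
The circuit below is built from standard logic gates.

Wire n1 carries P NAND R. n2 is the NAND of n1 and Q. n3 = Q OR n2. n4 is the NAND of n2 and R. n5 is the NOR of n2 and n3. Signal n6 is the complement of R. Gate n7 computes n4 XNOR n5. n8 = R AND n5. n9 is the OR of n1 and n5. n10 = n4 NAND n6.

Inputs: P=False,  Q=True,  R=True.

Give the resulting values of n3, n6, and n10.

n1 = P NAND R = False NAND True = True
n2 = n1 NAND Q = True NAND True = False
n3 = Q OR n2 = True OR False = True
n4 = n2 NAND R = False NAND True = True
n6 = NOT R = NOT True = False
n10 = n4 NAND n6 = True NAND False = True

n3 = True  n6 = False  n10 = True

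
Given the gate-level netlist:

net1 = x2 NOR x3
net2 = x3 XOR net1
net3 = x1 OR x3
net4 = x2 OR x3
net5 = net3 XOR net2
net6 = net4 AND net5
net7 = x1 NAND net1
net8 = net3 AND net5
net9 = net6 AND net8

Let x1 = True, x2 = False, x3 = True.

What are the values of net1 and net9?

net1 = x2 NOR x3 = False NOR True = False
net2 = x3 XOR net1 = True XOR False = True
net3 = x1 OR x3 = True OR True = True
net4 = x2 OR x3 = False OR True = True
net5 = net3 XOR net2 = True XOR True = False
net6 = net4 AND net5 = True AND False = False
net8 = net3 AND net5 = True AND False = False
net9 = net6 AND net8 = False AND False = False

net1 = False  net9 = False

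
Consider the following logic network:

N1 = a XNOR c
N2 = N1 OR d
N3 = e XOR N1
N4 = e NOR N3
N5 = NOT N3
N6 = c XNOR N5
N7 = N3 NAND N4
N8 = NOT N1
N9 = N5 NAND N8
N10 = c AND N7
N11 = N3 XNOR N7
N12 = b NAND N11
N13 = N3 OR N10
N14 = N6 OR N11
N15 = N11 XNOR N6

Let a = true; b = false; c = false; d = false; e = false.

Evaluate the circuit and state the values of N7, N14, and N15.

N7 = true  N14 = false  N15 = true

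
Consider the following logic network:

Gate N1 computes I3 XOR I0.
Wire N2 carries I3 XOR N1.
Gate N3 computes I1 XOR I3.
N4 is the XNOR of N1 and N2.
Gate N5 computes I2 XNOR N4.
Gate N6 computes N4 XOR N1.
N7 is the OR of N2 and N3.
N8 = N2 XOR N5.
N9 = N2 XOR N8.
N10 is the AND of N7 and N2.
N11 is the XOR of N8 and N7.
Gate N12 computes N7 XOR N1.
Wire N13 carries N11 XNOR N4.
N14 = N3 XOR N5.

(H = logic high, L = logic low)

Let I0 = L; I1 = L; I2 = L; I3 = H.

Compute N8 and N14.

N1 = I3 XOR I0 = H XOR L = H
N2 = I3 XOR N1 = H XOR H = L
N3 = I1 XOR I3 = L XOR H = H
N4 = N1 XNOR N2 = H XNOR L = L
N5 = I2 XNOR N4 = L XNOR L = H
N8 = N2 XOR N5 = L XOR H = H
N14 = N3 XOR N5 = H XOR H = L

N8 = H, N14 = L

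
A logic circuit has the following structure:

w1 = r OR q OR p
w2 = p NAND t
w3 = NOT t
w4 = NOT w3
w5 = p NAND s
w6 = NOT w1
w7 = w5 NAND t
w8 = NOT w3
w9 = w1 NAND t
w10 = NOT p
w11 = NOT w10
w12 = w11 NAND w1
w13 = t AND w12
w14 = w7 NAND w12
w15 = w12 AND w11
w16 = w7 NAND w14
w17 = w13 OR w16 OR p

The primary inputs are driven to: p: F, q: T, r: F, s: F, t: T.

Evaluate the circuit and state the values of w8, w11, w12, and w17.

w8 = T  w11 = F  w12 = T  w17 = T

w1 = r OR q OR p = F OR T OR F = T
w3 = NOT t = NOT T = F
w5 = p NAND s = F NAND F = T
w7 = w5 NAND t = T NAND T = F
w8 = NOT w3 = NOT F = T
w10 = NOT p = NOT F = T
w11 = NOT w10 = NOT T = F
w12 = w11 NAND w1 = F NAND T = T
w13 = t AND w12 = T AND T = T
w14 = w7 NAND w12 = F NAND T = T
w16 = w7 NAND w14 = F NAND T = T
w17 = w13 OR w16 OR p = T OR T OR F = T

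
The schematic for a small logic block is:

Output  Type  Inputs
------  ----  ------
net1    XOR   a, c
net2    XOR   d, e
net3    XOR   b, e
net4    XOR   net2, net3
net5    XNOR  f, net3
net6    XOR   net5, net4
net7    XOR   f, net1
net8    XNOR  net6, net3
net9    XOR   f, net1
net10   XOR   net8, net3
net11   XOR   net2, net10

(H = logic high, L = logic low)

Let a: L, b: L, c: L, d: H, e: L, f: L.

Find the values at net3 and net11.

net2 = d XOR e = H XOR L = H
net3 = b XOR e = L XOR L = L
net4 = net2 XOR net3 = H XOR L = H
net5 = f XNOR net3 = L XNOR L = H
net6 = net5 XOR net4 = H XOR H = L
net8 = net6 XNOR net3 = L XNOR L = H
net10 = net8 XOR net3 = H XOR L = H
net11 = net2 XOR net10 = H XOR H = L

net3 = L, net11 = L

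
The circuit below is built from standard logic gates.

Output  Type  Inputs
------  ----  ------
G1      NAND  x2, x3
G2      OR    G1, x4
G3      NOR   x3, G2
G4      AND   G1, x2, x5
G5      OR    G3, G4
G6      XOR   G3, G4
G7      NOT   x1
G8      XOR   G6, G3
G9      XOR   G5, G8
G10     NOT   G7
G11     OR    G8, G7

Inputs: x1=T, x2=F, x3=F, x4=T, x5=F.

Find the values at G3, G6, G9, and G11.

G3 = F; G6 = F; G9 = F; G11 = F

G1 = x2 NAND x3 = F NAND F = T
G2 = G1 OR x4 = T OR T = T
G3 = x3 NOR G2 = F NOR T = F
G4 = G1 AND x2 AND x5 = T AND F AND F = F
G5 = G3 OR G4 = F OR F = F
G6 = G3 XOR G4 = F XOR F = F
G7 = NOT x1 = NOT T = F
G8 = G6 XOR G3 = F XOR F = F
G9 = G5 XOR G8 = F XOR F = F
G11 = G8 OR G7 = F OR F = F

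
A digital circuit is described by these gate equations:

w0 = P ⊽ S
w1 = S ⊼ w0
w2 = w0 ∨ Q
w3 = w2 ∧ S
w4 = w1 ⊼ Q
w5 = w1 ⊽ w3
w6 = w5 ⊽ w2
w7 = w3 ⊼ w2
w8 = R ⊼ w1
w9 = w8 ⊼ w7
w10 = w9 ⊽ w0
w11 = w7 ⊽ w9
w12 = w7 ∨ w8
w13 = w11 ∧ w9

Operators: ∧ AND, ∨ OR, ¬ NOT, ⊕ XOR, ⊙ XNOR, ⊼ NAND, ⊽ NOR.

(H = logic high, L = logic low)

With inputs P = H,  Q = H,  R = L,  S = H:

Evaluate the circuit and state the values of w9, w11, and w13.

w9 = H  w11 = L  w13 = L

w0 = P NOR S = H NOR H = L
w1 = S NAND w0 = H NAND L = H
w2 = w0 OR Q = L OR H = H
w3 = w2 AND S = H AND H = H
w7 = w3 NAND w2 = H NAND H = L
w8 = R NAND w1 = L NAND H = H
w9 = w8 NAND w7 = H NAND L = H
w11 = w7 NOR w9 = L NOR H = L
w13 = w11 AND w9 = L AND H = L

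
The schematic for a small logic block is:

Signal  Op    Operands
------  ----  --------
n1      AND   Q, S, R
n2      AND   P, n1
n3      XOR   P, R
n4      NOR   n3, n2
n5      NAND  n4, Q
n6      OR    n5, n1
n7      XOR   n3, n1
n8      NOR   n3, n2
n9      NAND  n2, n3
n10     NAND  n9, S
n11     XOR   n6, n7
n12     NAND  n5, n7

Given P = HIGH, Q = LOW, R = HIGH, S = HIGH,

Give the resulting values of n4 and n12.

n4 = HIGH  n12 = HIGH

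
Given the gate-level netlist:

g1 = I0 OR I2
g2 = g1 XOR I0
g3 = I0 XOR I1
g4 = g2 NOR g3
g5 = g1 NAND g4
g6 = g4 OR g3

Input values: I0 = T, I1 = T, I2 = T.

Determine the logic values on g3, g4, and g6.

g3 = F, g4 = T, g6 = T

g1 = I0 OR I2 = T OR T = T
g2 = g1 XOR I0 = T XOR T = F
g3 = I0 XOR I1 = T XOR T = F
g4 = g2 NOR g3 = F NOR F = T
g6 = g4 OR g3 = T OR F = T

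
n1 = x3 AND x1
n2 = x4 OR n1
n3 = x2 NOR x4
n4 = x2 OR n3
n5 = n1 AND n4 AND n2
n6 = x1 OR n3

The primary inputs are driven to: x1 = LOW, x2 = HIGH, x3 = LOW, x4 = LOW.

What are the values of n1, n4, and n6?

n1 = LOW  n4 = HIGH  n6 = LOW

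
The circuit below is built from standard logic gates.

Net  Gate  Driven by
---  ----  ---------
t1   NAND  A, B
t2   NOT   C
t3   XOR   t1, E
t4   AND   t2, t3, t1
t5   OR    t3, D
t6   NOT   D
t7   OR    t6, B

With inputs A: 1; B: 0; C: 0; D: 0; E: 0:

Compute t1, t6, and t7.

t1 = 1  t6 = 1  t7 = 1

t1 = A NAND B = 1 NAND 0 = 1
t6 = NOT D = NOT 0 = 1
t7 = t6 OR B = 1 OR 0 = 1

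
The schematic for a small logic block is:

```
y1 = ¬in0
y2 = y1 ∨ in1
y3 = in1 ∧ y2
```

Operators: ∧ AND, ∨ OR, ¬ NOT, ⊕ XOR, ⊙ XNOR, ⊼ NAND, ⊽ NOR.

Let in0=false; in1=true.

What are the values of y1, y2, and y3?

y1 = true  y2 = true  y3 = true

y1 = NOT in0 = NOT false = true
y2 = y1 OR in1 = true OR true = true
y3 = in1 AND y2 = true AND true = true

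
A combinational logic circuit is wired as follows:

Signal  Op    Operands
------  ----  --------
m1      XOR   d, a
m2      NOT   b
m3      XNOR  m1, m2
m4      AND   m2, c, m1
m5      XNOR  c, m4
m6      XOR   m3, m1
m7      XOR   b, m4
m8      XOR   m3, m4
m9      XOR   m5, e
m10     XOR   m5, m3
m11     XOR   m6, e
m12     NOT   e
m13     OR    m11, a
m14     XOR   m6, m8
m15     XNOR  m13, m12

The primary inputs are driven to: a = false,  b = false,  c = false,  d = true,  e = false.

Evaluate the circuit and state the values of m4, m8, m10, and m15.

m4 = false  m8 = true  m10 = false  m15 = false

m1 = d XOR a = true XOR false = true
m2 = NOT b = NOT false = true
m3 = m1 XNOR m2 = true XNOR true = true
m4 = m2 AND c AND m1 = true AND false AND true = false
m5 = c XNOR m4 = false XNOR false = true
m6 = m3 XOR m1 = true XOR true = false
m8 = m3 XOR m4 = true XOR false = true
m10 = m5 XOR m3 = true XOR true = false
m11 = m6 XOR e = false XOR false = false
m12 = NOT e = NOT false = true
m13 = m11 OR a = false OR false = false
m15 = m13 XNOR m12 = false XNOR true = false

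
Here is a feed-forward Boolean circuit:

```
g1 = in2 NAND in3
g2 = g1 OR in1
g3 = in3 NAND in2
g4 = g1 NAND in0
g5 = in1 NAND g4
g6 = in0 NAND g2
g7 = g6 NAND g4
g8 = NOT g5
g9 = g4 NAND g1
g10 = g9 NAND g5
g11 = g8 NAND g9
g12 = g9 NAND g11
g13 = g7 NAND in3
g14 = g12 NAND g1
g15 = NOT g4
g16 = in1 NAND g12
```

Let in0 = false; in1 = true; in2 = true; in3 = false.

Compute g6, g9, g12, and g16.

g6 = true, g9 = false, g12 = true, g16 = false

g1 = in2 NAND in3 = true NAND false = true
g2 = g1 OR in1 = true OR true = true
g4 = g1 NAND in0 = true NAND false = true
g5 = in1 NAND g4 = true NAND true = false
g6 = in0 NAND g2 = false NAND true = true
g8 = NOT g5 = NOT false = true
g9 = g4 NAND g1 = true NAND true = false
g11 = g8 NAND g9 = true NAND false = true
g12 = g9 NAND g11 = false NAND true = true
g16 = in1 NAND g12 = true NAND true = false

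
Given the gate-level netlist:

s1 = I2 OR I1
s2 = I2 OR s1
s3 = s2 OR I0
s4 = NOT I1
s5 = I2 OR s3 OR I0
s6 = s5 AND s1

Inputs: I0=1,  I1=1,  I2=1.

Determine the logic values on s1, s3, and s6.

s1 = 1, s3 = 1, s6 = 1

s1 = I2 OR I1 = 1 OR 1 = 1
s2 = I2 OR s1 = 1 OR 1 = 1
s3 = s2 OR I0 = 1 OR 1 = 1
s5 = I2 OR s3 OR I0 = 1 OR 1 OR 1 = 1
s6 = s5 AND s1 = 1 AND 1 = 1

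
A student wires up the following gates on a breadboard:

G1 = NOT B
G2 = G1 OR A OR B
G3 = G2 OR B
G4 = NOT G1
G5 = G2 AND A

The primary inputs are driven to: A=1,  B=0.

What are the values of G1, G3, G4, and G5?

G1 = 1  G3 = 1  G4 = 0  G5 = 1

G1 = NOT B = NOT 0 = 1
G2 = G1 OR A OR B = 1 OR 1 OR 0 = 1
G3 = G2 OR B = 1 OR 0 = 1
G4 = NOT G1 = NOT 1 = 0
G5 = G2 AND A = 1 AND 1 = 1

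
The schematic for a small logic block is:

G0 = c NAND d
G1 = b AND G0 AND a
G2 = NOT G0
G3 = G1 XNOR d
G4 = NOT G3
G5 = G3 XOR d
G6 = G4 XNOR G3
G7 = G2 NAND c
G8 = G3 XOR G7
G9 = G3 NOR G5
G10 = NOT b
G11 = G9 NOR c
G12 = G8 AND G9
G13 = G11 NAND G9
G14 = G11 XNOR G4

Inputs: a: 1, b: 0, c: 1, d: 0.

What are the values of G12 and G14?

G12 = 0; G14 = 1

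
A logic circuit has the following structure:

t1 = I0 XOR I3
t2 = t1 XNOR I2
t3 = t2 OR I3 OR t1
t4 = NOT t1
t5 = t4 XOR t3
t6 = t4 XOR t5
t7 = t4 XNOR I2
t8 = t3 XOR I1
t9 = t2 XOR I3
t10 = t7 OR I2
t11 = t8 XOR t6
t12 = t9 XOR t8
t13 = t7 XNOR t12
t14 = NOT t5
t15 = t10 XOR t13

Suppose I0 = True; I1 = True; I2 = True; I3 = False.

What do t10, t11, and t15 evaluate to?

t1 = I0 XOR I3 = True XOR False = True
t2 = t1 XNOR I2 = True XNOR True = True
t3 = t2 OR I3 OR t1 = True OR False OR True = True
t4 = NOT t1 = NOT True = False
t5 = t4 XOR t3 = False XOR True = True
t6 = t4 XOR t5 = False XOR True = True
t7 = t4 XNOR I2 = False XNOR True = False
t8 = t3 XOR I1 = True XOR True = False
t9 = t2 XOR I3 = True XOR False = True
t10 = t7 OR I2 = False OR True = True
t11 = t8 XOR t6 = False XOR True = True
t12 = t9 XOR t8 = True XOR False = True
t13 = t7 XNOR t12 = False XNOR True = False
t15 = t10 XOR t13 = True XOR False = True

t10 = True, t11 = True, t15 = True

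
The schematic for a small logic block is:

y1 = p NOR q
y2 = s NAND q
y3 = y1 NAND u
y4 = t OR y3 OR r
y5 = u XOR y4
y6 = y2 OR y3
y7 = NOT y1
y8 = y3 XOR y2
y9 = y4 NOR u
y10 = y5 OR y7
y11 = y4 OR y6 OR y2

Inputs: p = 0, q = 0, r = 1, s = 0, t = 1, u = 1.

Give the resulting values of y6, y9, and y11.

y1 = p NOR q = 0 NOR 0 = 1
y2 = s NAND q = 0 NAND 0 = 1
y3 = y1 NAND u = 1 NAND 1 = 0
y4 = t OR y3 OR r = 1 OR 0 OR 1 = 1
y6 = y2 OR y3 = 1 OR 0 = 1
y9 = y4 NOR u = 1 NOR 1 = 0
y11 = y4 OR y6 OR y2 = 1 OR 1 OR 1 = 1

y6 = 1; y9 = 0; y11 = 1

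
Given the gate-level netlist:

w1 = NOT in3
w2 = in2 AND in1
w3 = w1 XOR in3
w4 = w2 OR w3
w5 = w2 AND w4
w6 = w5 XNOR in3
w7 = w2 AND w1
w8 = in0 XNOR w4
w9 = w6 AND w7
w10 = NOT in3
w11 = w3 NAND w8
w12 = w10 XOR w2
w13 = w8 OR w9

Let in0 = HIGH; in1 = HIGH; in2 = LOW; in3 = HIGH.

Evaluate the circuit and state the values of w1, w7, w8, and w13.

w1 = NOT in3 = NOT HIGH = LOW
w2 = in2 AND in1 = LOW AND HIGH = LOW
w3 = w1 XOR in3 = LOW XOR HIGH = HIGH
w4 = w2 OR w3 = LOW OR HIGH = HIGH
w5 = w2 AND w4 = LOW AND HIGH = LOW
w6 = w5 XNOR in3 = LOW XNOR HIGH = LOW
w7 = w2 AND w1 = LOW AND LOW = LOW
w8 = in0 XNOR w4 = HIGH XNOR HIGH = HIGH
w9 = w6 AND w7 = LOW AND LOW = LOW
w13 = w8 OR w9 = HIGH OR LOW = HIGH

w1 = LOW; w7 = LOW; w8 = HIGH; w13 = HIGH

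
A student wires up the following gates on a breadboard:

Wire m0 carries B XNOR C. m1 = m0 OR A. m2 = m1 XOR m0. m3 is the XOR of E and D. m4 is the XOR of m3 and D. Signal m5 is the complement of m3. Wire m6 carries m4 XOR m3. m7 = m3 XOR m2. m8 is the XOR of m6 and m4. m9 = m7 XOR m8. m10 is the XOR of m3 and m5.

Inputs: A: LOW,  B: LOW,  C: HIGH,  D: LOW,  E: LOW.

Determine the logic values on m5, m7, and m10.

m0 = B XNOR C = LOW XNOR HIGH = LOW
m1 = m0 OR A = LOW OR LOW = LOW
m2 = m1 XOR m0 = LOW XOR LOW = LOW
m3 = E XOR D = LOW XOR LOW = LOW
m5 = NOT m3 = NOT LOW = HIGH
m7 = m3 XOR m2 = LOW XOR LOW = LOW
m10 = m3 XOR m5 = LOW XOR HIGH = HIGH

m5 = HIGH  m7 = LOW  m10 = HIGH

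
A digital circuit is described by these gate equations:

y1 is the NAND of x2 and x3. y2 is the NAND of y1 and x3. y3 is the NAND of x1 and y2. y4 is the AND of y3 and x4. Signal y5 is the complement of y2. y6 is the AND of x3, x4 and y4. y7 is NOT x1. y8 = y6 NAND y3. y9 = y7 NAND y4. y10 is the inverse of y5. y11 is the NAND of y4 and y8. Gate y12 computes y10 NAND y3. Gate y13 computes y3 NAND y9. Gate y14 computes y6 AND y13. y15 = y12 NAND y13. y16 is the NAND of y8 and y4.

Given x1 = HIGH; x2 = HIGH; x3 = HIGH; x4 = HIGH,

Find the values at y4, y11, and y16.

y4 = LOW, y11 = HIGH, y16 = HIGH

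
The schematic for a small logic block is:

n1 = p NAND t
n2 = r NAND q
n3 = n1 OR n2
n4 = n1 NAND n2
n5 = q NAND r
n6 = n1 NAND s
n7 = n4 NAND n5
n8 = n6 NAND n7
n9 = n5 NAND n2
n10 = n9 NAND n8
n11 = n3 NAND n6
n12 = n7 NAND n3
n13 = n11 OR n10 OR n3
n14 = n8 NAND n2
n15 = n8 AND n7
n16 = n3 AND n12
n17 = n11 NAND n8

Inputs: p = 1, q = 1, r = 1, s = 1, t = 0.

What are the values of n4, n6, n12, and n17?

n4 = 1; n6 = 0; n12 = 0; n17 = 0

n1 = p NAND t = 1 NAND 0 = 1
n2 = r NAND q = 1 NAND 1 = 0
n3 = n1 OR n2 = 1 OR 0 = 1
n4 = n1 NAND n2 = 1 NAND 0 = 1
n5 = q NAND r = 1 NAND 1 = 0
n6 = n1 NAND s = 1 NAND 1 = 0
n7 = n4 NAND n5 = 1 NAND 0 = 1
n8 = n6 NAND n7 = 0 NAND 1 = 1
n11 = n3 NAND n6 = 1 NAND 0 = 1
n12 = n7 NAND n3 = 1 NAND 1 = 0
n17 = n11 NAND n8 = 1 NAND 1 = 0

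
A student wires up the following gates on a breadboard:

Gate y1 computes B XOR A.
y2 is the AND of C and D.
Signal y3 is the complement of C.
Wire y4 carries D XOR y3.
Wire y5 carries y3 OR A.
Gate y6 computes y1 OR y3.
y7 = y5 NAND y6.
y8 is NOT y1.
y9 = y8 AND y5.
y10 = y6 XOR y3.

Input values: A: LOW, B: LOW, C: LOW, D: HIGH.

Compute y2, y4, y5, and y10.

y1 = B XOR A = LOW XOR LOW = LOW
y2 = C AND D = LOW AND HIGH = LOW
y3 = NOT C = NOT LOW = HIGH
y4 = D XOR y3 = HIGH XOR HIGH = LOW
y5 = y3 OR A = HIGH OR LOW = HIGH
y6 = y1 OR y3 = LOW OR HIGH = HIGH
y10 = y6 XOR y3 = HIGH XOR HIGH = LOW

y2 = LOW, y4 = LOW, y5 = HIGH, y10 = LOW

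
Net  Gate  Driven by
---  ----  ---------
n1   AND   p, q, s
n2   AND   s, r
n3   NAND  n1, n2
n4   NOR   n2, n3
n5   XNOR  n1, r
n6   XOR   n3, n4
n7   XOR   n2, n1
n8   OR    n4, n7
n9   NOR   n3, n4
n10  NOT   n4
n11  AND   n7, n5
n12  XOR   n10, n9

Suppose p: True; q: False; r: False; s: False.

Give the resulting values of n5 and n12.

n5 = True  n12 = True

n1 = p AND q AND s = True AND False AND False = False
n2 = s AND r = False AND False = False
n3 = n1 NAND n2 = False NAND False = True
n4 = n2 NOR n3 = False NOR True = False
n5 = n1 XNOR r = False XNOR False = True
n9 = n3 NOR n4 = True NOR False = False
n10 = NOT n4 = NOT False = True
n12 = n10 XOR n9 = True XOR False = True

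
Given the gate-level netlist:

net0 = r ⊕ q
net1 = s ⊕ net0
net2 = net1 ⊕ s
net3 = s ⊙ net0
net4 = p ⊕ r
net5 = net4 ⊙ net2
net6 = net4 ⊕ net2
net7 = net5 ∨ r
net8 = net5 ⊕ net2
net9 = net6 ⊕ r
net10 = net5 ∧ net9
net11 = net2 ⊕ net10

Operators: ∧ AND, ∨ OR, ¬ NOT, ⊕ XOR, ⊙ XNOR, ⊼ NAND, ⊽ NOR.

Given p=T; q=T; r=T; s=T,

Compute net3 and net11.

net0 = r XOR q = T XOR T = F
net1 = s XOR net0 = T XOR F = T
net2 = net1 XOR s = T XOR T = F
net3 = s XNOR net0 = T XNOR F = F
net4 = p XOR r = T XOR T = F
net5 = net4 XNOR net2 = F XNOR F = T
net6 = net4 XOR net2 = F XOR F = F
net9 = net6 XOR r = F XOR T = T
net10 = net5 AND net9 = T AND T = T
net11 = net2 XOR net10 = F XOR T = T

net3 = F  net11 = T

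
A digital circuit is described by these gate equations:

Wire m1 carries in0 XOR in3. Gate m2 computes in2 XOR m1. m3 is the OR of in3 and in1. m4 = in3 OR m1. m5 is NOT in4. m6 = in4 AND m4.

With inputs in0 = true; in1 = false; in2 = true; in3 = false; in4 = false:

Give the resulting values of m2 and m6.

m2 = false  m6 = false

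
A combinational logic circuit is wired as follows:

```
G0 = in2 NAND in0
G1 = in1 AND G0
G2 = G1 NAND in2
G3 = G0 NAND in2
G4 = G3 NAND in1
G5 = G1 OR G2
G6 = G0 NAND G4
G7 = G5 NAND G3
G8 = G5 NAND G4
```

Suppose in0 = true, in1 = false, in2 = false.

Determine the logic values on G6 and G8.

G0 = in2 NAND in0 = false NAND true = true
G1 = in1 AND G0 = false AND true = false
G2 = G1 NAND in2 = false NAND false = true
G3 = G0 NAND in2 = true NAND false = true
G4 = G3 NAND in1 = true NAND false = true
G5 = G1 OR G2 = false OR true = true
G6 = G0 NAND G4 = true NAND true = false
G8 = G5 NAND G4 = true NAND true = false

G6 = false  G8 = false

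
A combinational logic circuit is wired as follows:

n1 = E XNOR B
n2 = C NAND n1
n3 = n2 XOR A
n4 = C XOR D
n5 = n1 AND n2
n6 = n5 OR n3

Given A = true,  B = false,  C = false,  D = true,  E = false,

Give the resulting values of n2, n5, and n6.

n2 = true, n5 = true, n6 = true

n1 = E XNOR B = false XNOR false = true
n2 = C NAND n1 = false NAND true = true
n3 = n2 XOR A = true XOR true = false
n5 = n1 AND n2 = true AND true = true
n6 = n5 OR n3 = true OR false = true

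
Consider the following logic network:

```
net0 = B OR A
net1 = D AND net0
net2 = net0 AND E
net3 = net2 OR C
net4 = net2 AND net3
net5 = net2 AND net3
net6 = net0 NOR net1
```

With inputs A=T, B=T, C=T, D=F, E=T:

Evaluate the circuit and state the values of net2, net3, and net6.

net0 = B OR A = T OR T = T
net1 = D AND net0 = F AND T = F
net2 = net0 AND E = T AND T = T
net3 = net2 OR C = T OR T = T
net6 = net0 NOR net1 = T NOR F = F

net2 = T  net3 = T  net6 = F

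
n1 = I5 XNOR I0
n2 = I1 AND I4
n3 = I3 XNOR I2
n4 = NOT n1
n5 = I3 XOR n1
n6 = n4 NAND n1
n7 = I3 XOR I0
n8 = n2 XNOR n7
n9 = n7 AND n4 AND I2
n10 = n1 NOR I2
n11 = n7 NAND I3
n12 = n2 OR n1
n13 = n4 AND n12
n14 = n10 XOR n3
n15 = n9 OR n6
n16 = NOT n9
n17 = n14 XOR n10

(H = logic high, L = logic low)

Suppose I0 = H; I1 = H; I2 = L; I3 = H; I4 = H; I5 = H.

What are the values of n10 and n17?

n10 = L, n17 = L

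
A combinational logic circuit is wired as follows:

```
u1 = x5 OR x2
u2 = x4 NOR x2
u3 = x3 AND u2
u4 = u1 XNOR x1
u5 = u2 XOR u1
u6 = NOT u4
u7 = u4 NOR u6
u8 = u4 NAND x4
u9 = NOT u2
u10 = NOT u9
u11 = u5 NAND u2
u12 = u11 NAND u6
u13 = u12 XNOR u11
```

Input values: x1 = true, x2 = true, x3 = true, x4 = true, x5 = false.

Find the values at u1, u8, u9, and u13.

u1 = true, u8 = false, u9 = true, u13 = true

u1 = x5 OR x2 = false OR true = true
u2 = x4 NOR x2 = true NOR true = false
u4 = u1 XNOR x1 = true XNOR true = true
u5 = u2 XOR u1 = false XOR true = true
u6 = NOT u4 = NOT true = false
u8 = u4 NAND x4 = true NAND true = false
u9 = NOT u2 = NOT false = true
u11 = u5 NAND u2 = true NAND false = true
u12 = u11 NAND u6 = true NAND false = true
u13 = u12 XNOR u11 = true XNOR true = true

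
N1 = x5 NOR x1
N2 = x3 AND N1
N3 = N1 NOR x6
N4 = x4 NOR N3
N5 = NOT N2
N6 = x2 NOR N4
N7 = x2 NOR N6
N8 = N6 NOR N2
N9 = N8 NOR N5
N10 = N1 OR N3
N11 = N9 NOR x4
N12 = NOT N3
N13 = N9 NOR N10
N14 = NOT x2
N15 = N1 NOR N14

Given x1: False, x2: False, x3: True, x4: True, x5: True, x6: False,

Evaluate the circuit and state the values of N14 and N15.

N14 = True, N15 = False

N1 = x5 NOR x1 = True NOR False = False
N14 = NOT x2 = NOT False = True
N15 = N1 NOR N14 = False NOR True = False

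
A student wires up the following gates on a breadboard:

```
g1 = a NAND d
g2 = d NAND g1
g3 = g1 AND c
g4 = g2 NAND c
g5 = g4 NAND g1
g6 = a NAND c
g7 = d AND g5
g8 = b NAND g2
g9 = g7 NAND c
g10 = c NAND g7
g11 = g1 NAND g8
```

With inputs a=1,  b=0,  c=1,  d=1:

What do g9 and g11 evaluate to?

g9 = 0, g11 = 1

g1 = a NAND d = 1 NAND 1 = 0
g2 = d NAND g1 = 1 NAND 0 = 1
g4 = g2 NAND c = 1 NAND 1 = 0
g5 = g4 NAND g1 = 0 NAND 0 = 1
g7 = d AND g5 = 1 AND 1 = 1
g8 = b NAND g2 = 0 NAND 1 = 1
g9 = g7 NAND c = 1 NAND 1 = 0
g11 = g1 NAND g8 = 0 NAND 1 = 1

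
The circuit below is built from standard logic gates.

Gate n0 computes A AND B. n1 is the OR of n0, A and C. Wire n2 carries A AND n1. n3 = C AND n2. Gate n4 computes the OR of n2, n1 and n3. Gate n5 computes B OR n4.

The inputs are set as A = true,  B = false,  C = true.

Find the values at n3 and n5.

n0 = A AND B = true AND false = false
n1 = n0 OR A OR C = false OR true OR true = true
n2 = A AND n1 = true AND true = true
n3 = C AND n2 = true AND true = true
n4 = n2 OR n1 OR n3 = true OR true OR true = true
n5 = B OR n4 = false OR true = true

n3 = true, n5 = true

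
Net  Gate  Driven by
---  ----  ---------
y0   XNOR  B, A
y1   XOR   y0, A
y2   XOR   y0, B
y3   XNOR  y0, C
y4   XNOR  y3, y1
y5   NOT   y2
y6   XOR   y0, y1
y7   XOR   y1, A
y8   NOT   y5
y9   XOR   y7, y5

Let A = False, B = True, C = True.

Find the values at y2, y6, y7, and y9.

y2 = True  y6 = False  y7 = False  y9 = False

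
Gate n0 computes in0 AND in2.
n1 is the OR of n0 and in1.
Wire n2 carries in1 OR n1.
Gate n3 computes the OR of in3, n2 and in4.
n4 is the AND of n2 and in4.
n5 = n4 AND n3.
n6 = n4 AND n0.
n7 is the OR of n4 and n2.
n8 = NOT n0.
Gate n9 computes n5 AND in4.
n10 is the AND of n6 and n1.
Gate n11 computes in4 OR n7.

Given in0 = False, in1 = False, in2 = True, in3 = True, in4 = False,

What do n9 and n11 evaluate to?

n0 = in0 AND in2 = False AND True = False
n1 = n0 OR in1 = False OR False = False
n2 = in1 OR n1 = False OR False = False
n3 = in3 OR n2 OR in4 = True OR False OR False = True
n4 = n2 AND in4 = False AND False = False
n5 = n4 AND n3 = False AND True = False
n7 = n4 OR n2 = False OR False = False
n9 = n5 AND in4 = False AND False = False
n11 = in4 OR n7 = False OR False = False

n9 = False  n11 = False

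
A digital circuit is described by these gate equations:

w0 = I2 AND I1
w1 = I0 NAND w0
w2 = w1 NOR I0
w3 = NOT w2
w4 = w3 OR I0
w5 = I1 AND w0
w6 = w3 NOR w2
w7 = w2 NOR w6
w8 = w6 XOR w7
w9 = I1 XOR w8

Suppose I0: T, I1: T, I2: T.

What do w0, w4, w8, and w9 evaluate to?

w0 = T, w4 = T, w8 = T, w9 = F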